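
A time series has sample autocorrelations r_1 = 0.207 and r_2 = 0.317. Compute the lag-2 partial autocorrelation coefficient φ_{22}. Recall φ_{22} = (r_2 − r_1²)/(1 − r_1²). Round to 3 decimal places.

φ_{22} = (r_2 − r_1²) / (1 − r_1²)
r_1² = (0.207)² = 0.042849
Numerator = 0.317 − 0.0428 = 0.2742; denominator = 1 − 0.0428 = 0.9572
φ_{22} = 0.2742 / 0.9572 = 0.286

0.286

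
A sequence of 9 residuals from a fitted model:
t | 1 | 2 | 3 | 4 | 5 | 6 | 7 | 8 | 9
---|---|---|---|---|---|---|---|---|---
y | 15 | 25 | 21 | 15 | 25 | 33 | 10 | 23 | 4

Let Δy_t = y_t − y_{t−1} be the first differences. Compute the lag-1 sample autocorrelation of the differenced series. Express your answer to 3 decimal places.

-0.537

First differences Δy: 10, -4, -6, 10, 8, -23, 13, -19
Mean of differences = -1.3750
Numerator Σ(Δy_t−Δȳ)(Δy_{t+1}−Δȳ) = -730.6406
Denominator Σ(Δy_t−Δȳ)² = 1359.8750
r_1(Δy) = -730.6406 / 1359.8750 = -0.537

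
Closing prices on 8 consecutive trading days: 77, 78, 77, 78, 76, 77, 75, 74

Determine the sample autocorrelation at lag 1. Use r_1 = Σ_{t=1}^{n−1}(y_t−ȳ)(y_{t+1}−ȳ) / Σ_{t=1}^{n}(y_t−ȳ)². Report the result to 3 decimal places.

0.304

Mean ȳ = (77 + 78 + 77 + 78 + 76 + 77 + 75 + 74)/8 = 76.5000
Σ(y_t−ȳ)(y_{t+1}−ȳ) = (0.7500) + (0.7500) + (0.7500) + (-0.7500) + (-0.2500) + (-0.7500) + (3.7500) = 4.2500
Denominator Σ(y_t−ȳ)² = 14.0000
r_1 = 4.2500 / 14.0000 = 0.304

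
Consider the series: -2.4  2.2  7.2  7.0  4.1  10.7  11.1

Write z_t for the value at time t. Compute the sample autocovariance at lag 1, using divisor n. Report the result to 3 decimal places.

5.996

Mean z̄ = (-2.4 + 2.2 + 7.2 + 7.0 + 4.1 + 10.7 + 11.1)/7 = 5.7000
Deviations: -8.1000, -3.5000, 1.5000, 1.3000, -1.6000, 5.0000, 5.4000
Σ_{t=1}^{6}(z_t−z̄)(z_{t+1}−z̄) = 41.9700
γ_1 = 41.9700 / 7 = 5.996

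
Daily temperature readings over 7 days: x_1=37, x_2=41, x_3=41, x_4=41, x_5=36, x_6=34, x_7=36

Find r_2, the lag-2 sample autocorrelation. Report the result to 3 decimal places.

-0.154

Mean x̄ = (37 + 41 + 41 + 41 + 36 + 34 + 36)/7 = 38.0000
Deviations from mean: -1.0000, 3.0000, 3.0000, 3.0000, -2.0000, -4.0000, -2.0000
Numerator Σ_{t=1}^{5}(x_t−x̄)(x_{t+2}−x̄) = -8.0000
Denominator Σ(x_t−x̄)² = 52.0000
r_2 = -8.0000 / 52.0000 = -0.154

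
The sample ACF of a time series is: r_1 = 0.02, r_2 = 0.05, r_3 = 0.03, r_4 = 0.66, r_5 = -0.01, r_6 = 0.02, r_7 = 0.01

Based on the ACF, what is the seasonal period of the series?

4

The largest autocorrelation is r_4 = 0.66; the remaining lags stay at or below 0.05.
The dominant spike at lag 4 indicates a seasonal period of 4.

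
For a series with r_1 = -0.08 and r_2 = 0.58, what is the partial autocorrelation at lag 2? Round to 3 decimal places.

0.577

φ_{22} = (r_2 − r_1²) / (1 − r_1²)
r_1² = (-0.08)² = 0.0064
Numerator = 0.58 − 0.0064 = 0.5736; denominator = 1 − 0.0064 = 0.9936
φ_{22} = 0.5736 / 0.9936 = 0.577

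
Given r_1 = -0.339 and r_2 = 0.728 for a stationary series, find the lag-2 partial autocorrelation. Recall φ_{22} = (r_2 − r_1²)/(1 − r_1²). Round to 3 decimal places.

0.693

φ_{22} = (r_2 − r_1²) / (1 − r_1²)
r_1² = (-0.339)² = 0.114921
Numerator = 0.728 − 0.1149 = 0.6131; denominator = 1 − 0.1149 = 0.8851
φ_{22} = 0.6131 / 0.8851 = 0.693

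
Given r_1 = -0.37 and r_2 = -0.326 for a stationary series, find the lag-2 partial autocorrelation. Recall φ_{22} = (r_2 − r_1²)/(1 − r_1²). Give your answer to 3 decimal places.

-0.536

φ_{22} = (r_2 − r_1²) / (1 − r_1²)
r_1² = (-0.37)² = 0.1369
Numerator = -0.326 − 0.1369 = -0.4629; denominator = 1 − 0.1369 = 0.8631
φ_{22} = -0.4629 / 0.8631 = -0.536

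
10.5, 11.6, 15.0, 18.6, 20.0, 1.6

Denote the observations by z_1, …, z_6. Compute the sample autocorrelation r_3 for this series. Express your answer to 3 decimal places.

Mean z̄ = (10.5 + 11.6 + 15.0 + 18.6 + 20.0 + 1.6)/6 = 12.8833
Deviations from mean: -2.3833, -1.2833, 2.1167, 5.7167, 7.1167, -11.2833
Σ(z_t−z̄)(z_{t+3}−z̄) = (-13.6247) + (-9.1331) + (-23.8831) = -46.6408
Denominator Σ(z_t−z̄)² = 222.4483
r_3 = -46.6408 / 222.4483 = -0.210

-0.210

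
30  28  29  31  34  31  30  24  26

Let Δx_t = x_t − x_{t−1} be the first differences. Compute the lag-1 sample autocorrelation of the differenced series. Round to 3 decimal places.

First differences Δx: -2, 1, 2, 3, -3, -1, -6, 2
Mean of differences = -0.5000
Numerator Σ(Δx_t−Δx̄)(Δx_{t+1}−Δx̄) = -8.2500
Denominator Σ(Δx_t−Δx̄)² = 66.0000
r_1(Δx) = -8.2500 / 66.0000 = -0.125

-0.125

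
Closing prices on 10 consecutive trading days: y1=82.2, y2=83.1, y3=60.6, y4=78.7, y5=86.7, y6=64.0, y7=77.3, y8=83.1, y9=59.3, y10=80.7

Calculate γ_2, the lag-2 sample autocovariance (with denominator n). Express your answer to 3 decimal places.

Mean ȳ = (82.2 + 83.1 + 60.6 + 78.7 + 86.7 + 64.0 + 77.3 + 83.1 + 59.3 + 80.7)/10 = 75.5700
Σ_{t=1}^{8}(y_t−ȳ)(y_{t+2}−ȳ) = -335.8978
γ_2 = -335.8978 / 10 = -33.590

-33.590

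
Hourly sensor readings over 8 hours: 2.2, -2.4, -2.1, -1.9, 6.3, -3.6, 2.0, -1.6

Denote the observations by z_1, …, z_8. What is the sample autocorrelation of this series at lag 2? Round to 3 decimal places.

Mean z̄ = (2.2 − 2.4 − 2.1 − 1.9 + 6.3 − 3.6 + 2.0 − 1.6)/8 = -0.1375
Deviations from mean: 2.3375, -2.2625, -1.9625, -1.7625, 6.4375, -3.4625, 2.1375, -1.4625
Σ(z_t−z̄)(z_{t+2}−z̄) = (-4.5873) + (3.9877) + (-12.6336) + (6.1027) + (13.7602) + (5.0639) = 11.6934
Denominator Σ(z_t−z̄)² = 77.6788
r_2 = 11.6934 / 77.6788 = 0.151

0.151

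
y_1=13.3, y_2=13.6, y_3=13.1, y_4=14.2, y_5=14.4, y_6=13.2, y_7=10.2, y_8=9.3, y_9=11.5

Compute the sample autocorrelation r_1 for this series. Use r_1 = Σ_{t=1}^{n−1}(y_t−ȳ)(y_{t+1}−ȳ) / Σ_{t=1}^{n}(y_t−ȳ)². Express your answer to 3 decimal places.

Mean ȳ = (13.3 + 13.6 + 13.1 + 14.2 + 14.4 + 13.2 + 10.2 + 9.3 + 11.5)/9 = 12.5333
Numerator Σ_{t=1}^{8}(y_t−ȳ)(y_{t+1}−ȳ) = 16.0522
Denominator Σ(y_t−ȳ)² = 25.7200
r_1 = 16.0522 / 25.7200 = 0.624

0.624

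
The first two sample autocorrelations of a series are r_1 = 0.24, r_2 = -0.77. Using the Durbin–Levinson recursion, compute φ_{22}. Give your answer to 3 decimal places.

-0.878

φ_{22} = (r_2 − r_1²) / (1 − r_1²)
r_1² = (0.24)² = 0.0576
Numerator = -0.77 − 0.0576 = -0.8276; denominator = 1 − 0.0576 = 0.9424
φ_{22} = -0.8276 / 0.9424 = -0.878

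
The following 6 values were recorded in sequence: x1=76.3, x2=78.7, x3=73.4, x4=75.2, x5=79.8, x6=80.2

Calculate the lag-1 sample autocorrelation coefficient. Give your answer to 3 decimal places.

Mean x̄ = (76.3 + 78.7 + 73.4 + 75.2 + 79.8 + 80.2)/6 = 77.2667
Numerator Σ_{t=1}^{5}(x_t−x̄)(x_{t+1}−x̄) = 3.2589
Denominator Σ(x_t−x̄)² = 37.2333
r_1 = 3.2589 / 37.2333 = 0.088

0.088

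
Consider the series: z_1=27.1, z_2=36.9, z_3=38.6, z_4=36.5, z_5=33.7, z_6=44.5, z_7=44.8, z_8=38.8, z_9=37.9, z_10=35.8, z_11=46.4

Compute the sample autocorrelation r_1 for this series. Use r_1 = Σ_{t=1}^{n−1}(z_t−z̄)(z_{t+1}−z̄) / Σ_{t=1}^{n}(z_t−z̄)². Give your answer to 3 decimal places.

Mean z̄ = (27.1 + 36.9 + 38.6 + 36.5 + 33.7 + 44.5 + 44.8 + 38.8 + 37.9 + 35.8 + 46.4)/11 = 38.2727
Numerator Σ_{t=1}^{10}(z_t−z̄)(z_{t+1}−z̄) = 18.6556
Denominator Σ(z_t−z̄)² = 304.8418
r_1 = 18.6556 / 304.8418 = 0.061

0.061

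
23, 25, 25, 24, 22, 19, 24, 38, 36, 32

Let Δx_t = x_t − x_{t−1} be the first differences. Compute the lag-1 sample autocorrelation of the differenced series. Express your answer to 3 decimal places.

First differences Δx: 2, 0, -1, -2, -3, 5, 14, -2, -4
Mean of differences = 1.0000
Numerator Σ(Δx_t−Δx̄)(Δx_{t+1}−Δx̄) = 31.0000
Denominator Σ(Δx_t−Δx̄)² = 250.0000
r_1(Δx) = 31.0000 / 250.0000 = 0.124

0.124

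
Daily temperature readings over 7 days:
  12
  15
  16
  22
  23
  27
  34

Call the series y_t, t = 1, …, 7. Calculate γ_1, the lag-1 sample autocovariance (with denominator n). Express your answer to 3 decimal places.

Mean ȳ = (12 + 15 + 16 + 22 + 23 + 27 + 34)/7 = 21.2857
Deviations: -9.2857, -6.2857, -5.2857, 0.7143, 1.7143, 5.7143, 12.7143
Σ_{t=1}^{6}(y_t−ȳ)(y_{t+1}−ȳ) = 171.4898
γ_1 = 171.4898 / 7 = 24.499

24.499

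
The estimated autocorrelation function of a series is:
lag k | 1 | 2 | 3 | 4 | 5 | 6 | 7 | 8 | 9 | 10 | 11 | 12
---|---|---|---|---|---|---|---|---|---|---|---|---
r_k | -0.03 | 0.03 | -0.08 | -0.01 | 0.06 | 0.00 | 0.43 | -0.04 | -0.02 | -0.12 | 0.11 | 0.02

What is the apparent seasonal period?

The largest autocorrelation is r_7 = 0.43; the remaining lags stay at or below 0.11.
The dominant spike at lag 7 indicates a seasonal period of 7.

7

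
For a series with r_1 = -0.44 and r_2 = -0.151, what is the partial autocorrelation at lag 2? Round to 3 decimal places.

-0.427

φ_{22} = (r_2 − r_1²) / (1 − r_1²)
r_1² = (-0.44)² = 0.1936
Numerator = -0.151 − 0.1936 = -0.3446; denominator = 1 − 0.1936 = 0.8064
φ_{22} = -0.3446 / 0.8064 = -0.427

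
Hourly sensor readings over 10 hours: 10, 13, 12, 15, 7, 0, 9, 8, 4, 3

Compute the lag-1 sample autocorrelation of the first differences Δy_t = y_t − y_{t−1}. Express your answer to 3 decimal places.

-0.202

First differences Δy: 3, -1, 3, -8, -7, 9, -1, -4, -1
Mean of differences = -0.7778
Numerator Σ(Δy_t−Δȳ)(Δy_{t+1}−Δȳ) = -45.6049
Denominator Σ(Δy_t−Δȳ)² = 225.5556
r_1(Δy) = -45.6049 / 225.5556 = -0.202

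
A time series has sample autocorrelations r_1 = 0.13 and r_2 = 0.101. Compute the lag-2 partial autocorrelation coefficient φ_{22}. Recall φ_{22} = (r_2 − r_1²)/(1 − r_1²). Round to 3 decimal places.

φ_{22} = (r_2 − r_1²) / (1 − r_1²)
r_1² = (0.13)² = 0.0169
Numerator = 0.101 − 0.0169 = 0.0841; denominator = 1 − 0.0169 = 0.9831
φ_{22} = 0.0841 / 0.9831 = 0.086

0.086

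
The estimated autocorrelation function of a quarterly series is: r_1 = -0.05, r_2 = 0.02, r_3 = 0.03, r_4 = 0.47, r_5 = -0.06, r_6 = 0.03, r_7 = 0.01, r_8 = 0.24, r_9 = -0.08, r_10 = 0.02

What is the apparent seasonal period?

4

The largest autocorrelation is r_4 = 0.47, with a weaker echo at lag 8 (0.24); the remaining lags stay at or below 0.03.
The dominant spike at lag 4 indicates a seasonal period of 4.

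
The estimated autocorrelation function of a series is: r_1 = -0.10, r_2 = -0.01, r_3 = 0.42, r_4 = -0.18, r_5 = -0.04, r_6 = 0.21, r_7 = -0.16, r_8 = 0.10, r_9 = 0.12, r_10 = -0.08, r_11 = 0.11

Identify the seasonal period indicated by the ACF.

3

The largest autocorrelation is r_3 = 0.42, with a weaker echo at lag 6 (0.21); the remaining lags stay at or below 0.12.
The dominant spike at lag 3 indicates a seasonal period of 3.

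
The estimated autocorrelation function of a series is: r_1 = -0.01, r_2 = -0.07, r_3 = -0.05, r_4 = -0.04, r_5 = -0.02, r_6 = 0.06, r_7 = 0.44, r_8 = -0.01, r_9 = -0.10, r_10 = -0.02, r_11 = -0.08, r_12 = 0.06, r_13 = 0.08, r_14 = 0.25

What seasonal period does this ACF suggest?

The largest autocorrelation is r_7 = 0.44, with a weaker echo at lag 14 (0.25); the remaining lags stay at or below 0.08.
The dominant spike at lag 7 indicates a seasonal period of 7.

7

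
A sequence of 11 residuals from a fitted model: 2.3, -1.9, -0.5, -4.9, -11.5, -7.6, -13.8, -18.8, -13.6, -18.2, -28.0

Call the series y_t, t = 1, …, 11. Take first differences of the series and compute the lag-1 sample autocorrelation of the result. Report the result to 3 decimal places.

-0.306

First differences Δy: -4.2, 1.4, -4.4, -6.6, 3.9, -6.2, -5.0, 5.2, -4.6, -9.8
Mean of differences = -3.0300
Numerator Σ(Δy_t−Δȳ)(Δy_{t+1}−Δȳ) = -65.3299
Denominator Σ(Δy_t−Δȳ)² = 213.6010
r_1(Δy) = -65.3299 / 213.6010 = -0.306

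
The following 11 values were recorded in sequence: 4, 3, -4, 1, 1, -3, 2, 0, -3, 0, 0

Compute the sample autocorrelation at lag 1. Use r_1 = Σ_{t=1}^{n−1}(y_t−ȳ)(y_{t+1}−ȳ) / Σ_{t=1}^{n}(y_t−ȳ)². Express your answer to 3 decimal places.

Mean ȳ = (4 + 3 − 4 + 1 + 1 − 3 + 2 + 0 − 3 + 0 + 0)/11 = 0.0909
Numerator Σ_{t=1}^{10}(y_t−ȳ)(y_{t+1}−ȳ) = -11.7355
Denominator Σ(y_t−ȳ)² = 64.9091
r_1 = -11.7355 / 64.9091 = -0.181

-0.181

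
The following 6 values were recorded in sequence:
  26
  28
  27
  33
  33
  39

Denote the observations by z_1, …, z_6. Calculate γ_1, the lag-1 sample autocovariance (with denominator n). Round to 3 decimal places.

Mean z̄ = (26 + 28 + 27 + 33 + 33 + 39)/6 = 31.0000
Σ_{t=1}^{5}(z_t−z̄)(z_{t+1}−z̄) = 39.0000
γ_1 = 39.0000 / 6 = 6.500

6.500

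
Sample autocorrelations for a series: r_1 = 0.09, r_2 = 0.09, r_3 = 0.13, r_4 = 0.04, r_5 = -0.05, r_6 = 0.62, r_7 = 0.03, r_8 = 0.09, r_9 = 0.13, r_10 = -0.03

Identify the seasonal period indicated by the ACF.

The largest autocorrelation is r_6 = 0.62; the remaining lags stay at or below 0.13.
The dominant spike at lag 6 indicates a seasonal period of 6.

6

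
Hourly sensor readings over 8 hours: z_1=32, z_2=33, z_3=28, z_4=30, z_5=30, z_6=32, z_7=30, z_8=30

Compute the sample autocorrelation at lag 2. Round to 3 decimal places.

Mean z̄ = (32 + 33 + 28 + 30 + 30 + 32 + 30 + 30)/8 = 30.6250
Deviations from mean: 1.3750, 2.3750, -2.6250, -0.6250, -0.6250, 1.3750, -0.6250, -0.6250
Σ(z_t−z̄)(z_{t+2}−z̄) = (-3.6094) + (-1.4844) + (1.6406) + (-0.8594) + (0.3906) + (-0.8594) = -4.7813
Denominator Σ(z_t−z̄)² = 17.8750
r_2 = -4.7813 / 17.8750 = -0.267

-0.267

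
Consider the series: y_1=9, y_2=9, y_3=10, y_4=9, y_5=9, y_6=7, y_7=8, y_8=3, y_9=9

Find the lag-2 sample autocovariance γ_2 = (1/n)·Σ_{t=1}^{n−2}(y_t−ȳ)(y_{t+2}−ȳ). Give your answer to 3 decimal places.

Mean ȳ = (9 + 9 + 10 + 9 + 9 + 7 + 8 + 3 + 9)/9 = 8.1111
Σ_{t=1}^{7}(y_t−ȳ)(y_{t+2}−ȳ) = 8.6420
γ_2 = 8.6420 / 9 = 0.960

0.960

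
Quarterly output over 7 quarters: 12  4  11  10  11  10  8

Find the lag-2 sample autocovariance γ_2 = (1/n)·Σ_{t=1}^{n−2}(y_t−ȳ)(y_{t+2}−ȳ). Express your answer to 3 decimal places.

Mean ȳ = (12 + 4 + 11 + 10 + 11 + 10 + 8)/7 = 9.4286
Σ_{t=1}^{5}(y_t−ȳ)(y_{t+2}−ȳ) = 1.4898
γ_2 = 1.4898 / 7 = 0.213

0.213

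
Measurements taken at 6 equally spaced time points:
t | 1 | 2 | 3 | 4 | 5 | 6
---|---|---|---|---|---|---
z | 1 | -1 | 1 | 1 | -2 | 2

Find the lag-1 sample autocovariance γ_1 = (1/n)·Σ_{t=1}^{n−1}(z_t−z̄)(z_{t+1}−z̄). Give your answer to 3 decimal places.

Mean z̄ = (1 − 1 + 1 + 1 − 2 + 2)/6 = 0.3333
Deviations: 0.6667, -1.3333, 0.6667, 0.6667, -2.3333, 1.6667
Σ_{t=1}^{5}(z_t−z̄)(z_{t+1}−z̄) = -6.7778
γ_1 = -6.7778 / 6 = -1.130

-1.130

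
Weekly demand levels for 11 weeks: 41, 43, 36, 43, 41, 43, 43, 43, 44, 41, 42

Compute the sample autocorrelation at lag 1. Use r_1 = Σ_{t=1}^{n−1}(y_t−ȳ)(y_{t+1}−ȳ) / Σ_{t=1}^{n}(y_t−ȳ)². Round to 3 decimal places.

-0.277

Mean ȳ = (41 + 43 + 36 + 43 + 41 + 43 + 43 + 43 + 44 + 41 + 42)/11 = 41.8182
Numerator Σ_{t=1}^{10}(y_t−ȳ)(y_{t+1}−ȳ) = -13.2149
Denominator Σ(y_t−ȳ)² = 47.6364
r_1 = -13.2149 / 47.6364 = -0.277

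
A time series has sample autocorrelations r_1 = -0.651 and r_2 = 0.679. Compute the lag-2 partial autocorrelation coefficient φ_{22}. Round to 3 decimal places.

φ_{22} = (r_2 − r_1²) / (1 − r_1²)
r_1² = (-0.651)² = 0.423801
Numerator = 0.679 − 0.4238 = 0.2552; denominator = 1 − 0.4238 = 0.5762
φ_{22} = 0.2552 / 0.5762 = 0.443

0.443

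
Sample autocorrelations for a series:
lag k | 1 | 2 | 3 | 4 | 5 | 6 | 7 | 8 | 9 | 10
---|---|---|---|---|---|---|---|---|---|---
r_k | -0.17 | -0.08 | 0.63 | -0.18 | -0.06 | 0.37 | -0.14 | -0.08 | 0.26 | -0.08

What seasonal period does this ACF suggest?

The largest autocorrelation is r_3 = 0.63, with weaker echoes at lags 6 (0.37) and 9 (0.26); the remaining lags stay at or below -0.06.
The dominant spike at lag 3 indicates a seasonal period of 3.

3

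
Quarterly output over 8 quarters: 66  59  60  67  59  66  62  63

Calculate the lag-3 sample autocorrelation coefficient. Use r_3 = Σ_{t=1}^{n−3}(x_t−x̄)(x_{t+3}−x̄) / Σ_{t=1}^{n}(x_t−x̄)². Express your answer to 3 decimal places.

Mean x̄ = (66 + 59 + 60 + 67 + 59 + 66 + 62 + 63)/8 = 62.7500
Σ(x_t−x̄)(x_{t+3}−x̄) = (13.8125) + (14.0625) + (-8.9375) + (-3.1875) + (-0.9375) = 14.8125
Denominator Σ(x_t−x̄)² = 75.5000
r_3 = 14.8125 / 75.5000 = 0.196

0.196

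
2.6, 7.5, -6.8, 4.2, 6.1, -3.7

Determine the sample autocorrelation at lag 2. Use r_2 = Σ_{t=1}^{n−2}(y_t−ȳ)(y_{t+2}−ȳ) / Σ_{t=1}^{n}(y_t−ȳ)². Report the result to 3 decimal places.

-0.275

Mean ȳ = (2.6 + 7.5 − 6.8 + 4.2 + 6.1 − 3.7)/6 = 1.6500
Deviations from mean: 0.9500, 5.8500, -8.4500, 2.5500, 4.4500, -5.3500
Σ(y_t−ȳ)(y_{t+2}−ȳ) = (-8.0275) + (14.9175) + (-37.6025) + (-13.6425) = -44.3550
Denominator Σ(y_t−ȳ)² = 161.4550
r_2 = -44.3550 / 161.4550 = -0.275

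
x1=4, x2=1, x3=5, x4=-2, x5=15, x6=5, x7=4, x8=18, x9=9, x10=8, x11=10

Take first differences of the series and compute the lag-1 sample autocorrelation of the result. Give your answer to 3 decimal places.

First differences Δx: -3, 4, -7, 17, -10, -1, 14, -9, -1, 2
Mean of differences = 0.6000
Numerator Σ(Δx_t−Δx̄)(Δx_{t+1}−Δx̄) = -456.5600
Denominator Σ(Δx_t−Δx̄)² = 742.4000
r_1(Δx) = -456.5600 / 742.4000 = -0.615

-0.615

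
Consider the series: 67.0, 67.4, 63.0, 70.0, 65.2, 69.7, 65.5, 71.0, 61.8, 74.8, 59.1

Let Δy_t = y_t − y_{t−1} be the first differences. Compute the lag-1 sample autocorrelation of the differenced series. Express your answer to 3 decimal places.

-0.763

First differences Δy: 0.4, -4.4, 7.0, -4.8, 4.5, -4.2, 5.5, -9.2, 13.0, -15.7
Mean of differences = -0.7900
Numerator Σ(Δy_t−Δȳ)(Δy_{t+1}−Δȳ) = -498.8381
Denominator Σ(Δy_t−Δȳ)² = 653.5890
r_1(Δy) = -498.8381 / 653.5890 = -0.763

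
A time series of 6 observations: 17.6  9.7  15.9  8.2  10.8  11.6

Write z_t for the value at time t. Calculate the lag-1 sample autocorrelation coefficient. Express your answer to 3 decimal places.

-0.456

Mean z̄ = (17.6 + 9.7 + 15.9 + 8.2 + 10.8 + 11.6)/6 = 12.3000
Deviations from mean: 5.3000, -2.6000, 3.6000, -4.1000, -1.5000, -0.7000
Numerator Σ_{t=1}^{5}(z_t−z̄)(z_{t+1}−z̄) = -30.7000
Denominator Σ(z_t−z̄)² = 67.3600
r_1 = -30.7000 / 67.3600 = -0.456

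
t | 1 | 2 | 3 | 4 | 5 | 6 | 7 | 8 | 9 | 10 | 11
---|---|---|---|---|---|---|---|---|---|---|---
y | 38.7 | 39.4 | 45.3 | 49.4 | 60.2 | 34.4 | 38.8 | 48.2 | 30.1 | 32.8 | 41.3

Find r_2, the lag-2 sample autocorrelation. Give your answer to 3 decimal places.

Mean ȳ = (38.7 + 39.4 + 45.3 + 49.4 + 60.2 + 34.4 + 38.8 + 48.2 + 30.1 + 32.8 + 41.3)/11 = 41.6909
Numerator Σ_{t=1}^{9}(y_t−ȳ)(y_{t+2}−ȳ) = -138.6583
Denominator Σ(y_t−ȳ)² = 746.6691
r_2 = -138.6583 / 746.6691 = -0.186

-0.186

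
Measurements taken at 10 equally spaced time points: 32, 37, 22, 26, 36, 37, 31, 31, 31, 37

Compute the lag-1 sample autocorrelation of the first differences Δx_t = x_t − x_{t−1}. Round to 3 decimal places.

-0.202

First differences Δx: 5, -15, 4, 10, 1, -6, 0, 0, 6
Mean of differences = 0.5556
Numerator Σ(Δx_t−Δx̄)(Δx_{t+1}−Δx̄) = -87.9753
Denominator Σ(Δx_t−Δx̄)² = 436.2222
r_1(Δx) = -87.9753 / 436.2222 = -0.202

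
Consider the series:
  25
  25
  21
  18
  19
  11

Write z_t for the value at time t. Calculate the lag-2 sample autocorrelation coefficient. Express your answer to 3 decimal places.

Mean z̄ = (25 + 25 + 21 + 18 + 19 + 11)/6 = 19.8333
Deviations from mean: 5.1667, 5.1667, 1.1667, -1.8333, -0.8333, -8.8333
Σ(z_t−z̄)(z_{t+2}−z̄) = (6.0278) + (-9.4722) + (-0.9722) + (16.1944) = 11.7778
Denominator Σ(z_t−z̄)² = 136.8333
r_2 = 11.7778 / 136.8333 = 0.086

0.086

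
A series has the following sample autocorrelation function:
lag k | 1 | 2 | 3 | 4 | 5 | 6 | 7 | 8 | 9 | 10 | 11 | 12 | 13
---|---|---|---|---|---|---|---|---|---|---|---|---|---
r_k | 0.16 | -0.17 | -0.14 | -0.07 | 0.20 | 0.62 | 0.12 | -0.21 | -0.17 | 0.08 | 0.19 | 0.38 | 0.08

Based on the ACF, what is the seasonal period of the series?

The largest autocorrelation is r_6 = 0.62, with a weaker echo at lag 12 (0.38); the remaining lags stay at or below 0.20.
The dominant spike at lag 6 indicates a seasonal period of 6.

6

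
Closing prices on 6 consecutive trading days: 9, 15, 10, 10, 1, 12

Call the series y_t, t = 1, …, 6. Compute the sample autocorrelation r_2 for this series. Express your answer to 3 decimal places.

Mean ȳ = (9 + 15 + 10 + 10 + 1 + 12)/6 = 9.5000
Σ(y_t−ȳ)(y_{t+2}−ȳ) = (-0.2500) + (2.7500) + (-4.2500) + (1.2500) = -0.5000
Denominator Σ(y_t−ȳ)² = 109.5000
r_2 = -0.5000 / 109.5000 = -0.005

-0.005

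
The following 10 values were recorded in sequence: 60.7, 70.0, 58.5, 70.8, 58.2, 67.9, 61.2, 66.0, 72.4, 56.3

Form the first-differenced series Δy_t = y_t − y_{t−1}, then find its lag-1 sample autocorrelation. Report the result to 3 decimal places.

First differences Δy: 9.3, -11.5, 12.3, -12.6, 9.7, -6.7, 4.8, 6.4, -16.1
Mean of differences = -0.4889
Numerator Σ(Δy_t−Δȳ)(Δy_{t+1}−Δȳ) = -694.1357
Denominator Σ(Δy_t−Δȳ)² = 988.8289
r_1(Δy) = -694.1357 / 988.8289 = -0.702

-0.702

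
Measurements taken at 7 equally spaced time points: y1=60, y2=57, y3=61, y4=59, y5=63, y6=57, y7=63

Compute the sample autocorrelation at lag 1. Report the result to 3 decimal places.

Mean ȳ = (60 + 57 + 61 + 59 + 63 + 57 + 63)/7 = 60.0000
Deviations from mean: 0.0000, -3.0000, 1.0000, -1.0000, 3.0000, -3.0000, 3.0000
Numerator Σ_{t=1}^{6}(y_t−ȳ)(y_{t+1}−ȳ) = -25.0000
Denominator Σ(y_t−ȳ)² = 38.0000
r_1 = -25.0000 / 38.0000 = -0.658

-0.658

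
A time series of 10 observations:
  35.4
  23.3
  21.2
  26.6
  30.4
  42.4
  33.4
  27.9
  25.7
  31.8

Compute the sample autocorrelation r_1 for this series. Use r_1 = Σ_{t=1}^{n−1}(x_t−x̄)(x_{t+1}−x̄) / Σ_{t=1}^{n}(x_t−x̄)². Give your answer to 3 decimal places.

0.256

Mean x̄ = (35.4 + 23.3 + 21.2 + 26.6 + 30.4 + 42.4 + 33.4 + 27.9 + 25.7 + 31.8)/10 = 29.8100
Numerator Σ_{t=1}^{9}(x_t−x̄)(x_{t+1}−x̄) = 90.8449
Denominator Σ(x_t−x̄)² = 354.3090
r_1 = 90.8449 / 354.3090 = 0.256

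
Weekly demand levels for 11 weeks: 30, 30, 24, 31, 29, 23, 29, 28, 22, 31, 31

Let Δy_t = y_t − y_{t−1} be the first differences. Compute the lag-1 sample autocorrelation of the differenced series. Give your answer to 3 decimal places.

First differences Δy: 0, -6, 7, -2, -6, 6, -1, -6, 9, 0
Mean of differences = 0.1000
Numerator Σ(Δy_t−Δȳ)(Δy_{t+1}−Δȳ) = -134.1100
Denominator Σ(Δy_t−Δȳ)² = 278.9000
r_1(Δy) = -134.1100 / 278.9000 = -0.481

-0.481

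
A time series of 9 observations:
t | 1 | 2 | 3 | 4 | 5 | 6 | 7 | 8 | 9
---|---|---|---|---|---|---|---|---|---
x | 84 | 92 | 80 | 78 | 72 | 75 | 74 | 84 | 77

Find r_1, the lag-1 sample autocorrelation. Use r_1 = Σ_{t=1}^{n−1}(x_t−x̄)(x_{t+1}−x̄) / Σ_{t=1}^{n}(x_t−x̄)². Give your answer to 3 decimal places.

Mean x̄ = (84 + 92 + 80 + 78 + 72 + 75 + 74 + 84 + 77)/9 = 79.5556
Numerator Σ_{t=1}^{8}(x_t−x̄)(x_{t+1}−x̄) = 95.5802
Denominator Σ(x_t−x̄)² = 312.2222
r_1 = 95.5802 / 312.2222 = 0.306

0.306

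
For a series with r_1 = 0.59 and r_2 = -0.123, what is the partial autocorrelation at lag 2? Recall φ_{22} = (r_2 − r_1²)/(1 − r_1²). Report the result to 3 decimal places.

-0.723

φ_{22} = (r_2 − r_1²) / (1 − r_1²)
r_1² = (0.59)² = 0.3481
Numerator = -0.123 − 0.3481 = -0.4711; denominator = 1 − 0.3481 = 0.6519
φ_{22} = -0.4711 / 0.6519 = -0.723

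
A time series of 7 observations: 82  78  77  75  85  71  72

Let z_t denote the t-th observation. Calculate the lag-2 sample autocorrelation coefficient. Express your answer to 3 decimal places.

-0.200

Mean z̄ = (82 + 78 + 77 + 75 + 85 + 71 + 72)/7 = 77.1429
Σ(z_t−z̄)(z_{t+2}−z̄) = (-0.6939) + (-1.8367) + (-1.1224) + (13.1633) + (-40.4082) = -30.8980
Denominator Σ(z_t−z̄)² = 154.8571
r_2 = -30.8980 / 154.8571 = -0.200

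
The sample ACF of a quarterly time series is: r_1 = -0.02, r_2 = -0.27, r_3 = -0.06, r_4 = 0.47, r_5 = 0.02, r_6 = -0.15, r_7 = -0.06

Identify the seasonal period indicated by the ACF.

The largest autocorrelation is r_4 = 0.47; the remaining lags stay at or below 0.02.
The dominant spike at lag 4 indicates a seasonal period of 4.

4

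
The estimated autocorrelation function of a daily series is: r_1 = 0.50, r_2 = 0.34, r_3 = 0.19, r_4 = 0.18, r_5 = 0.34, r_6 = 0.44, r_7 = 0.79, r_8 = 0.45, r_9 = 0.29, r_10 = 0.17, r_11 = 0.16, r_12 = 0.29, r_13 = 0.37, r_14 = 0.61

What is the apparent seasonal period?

7

The largest autocorrelation is r_7 = 0.79, with a weaker echo at lag 14 (0.61); the remaining lags stay at or below 0.50. The elevated value at lag 1 (0.50), dropping to 0.34 at lag 2, reflects decaying short-term dependence rather than seasonality.
The dominant spike at lag 7 indicates a seasonal period of 7.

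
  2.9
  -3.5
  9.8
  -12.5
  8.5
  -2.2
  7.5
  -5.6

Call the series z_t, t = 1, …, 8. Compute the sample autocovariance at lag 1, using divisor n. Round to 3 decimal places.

-44.429

Mean z̄ = (2.9 − 3.5 + 9.8 − 12.5 + 8.5 − 2.2 + 7.5 − 5.6)/8 = 0.6125
Σ_{t=1}^{7}(z_t−z̄)(z_{t+1}−z̄) = -355.4302
γ_1 = -355.4302 / 8 = -44.429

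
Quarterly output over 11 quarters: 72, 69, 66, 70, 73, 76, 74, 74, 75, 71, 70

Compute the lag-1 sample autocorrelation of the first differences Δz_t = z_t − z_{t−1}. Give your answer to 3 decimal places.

First differences Δz: -3, -3, 4, 3, 3, -2, 0, 1, -4, -1
Mean of differences = -0.2000
Numerator Σ(Δz_t−Δz̄)(Δz_{t+1}−Δz̄) = 12.3600
Denominator Σ(Δz_t−Δz̄)² = 73.6000
r_1(Δz) = 12.3600 / 73.6000 = 0.168

0.168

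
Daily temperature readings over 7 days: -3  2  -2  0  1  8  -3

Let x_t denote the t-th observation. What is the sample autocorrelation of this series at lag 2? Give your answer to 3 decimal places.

Mean x̄ = (-3 + 2 − 2 + 0 + 1 + 8 − 3)/7 = 0.4286
Deviations from mean: -3.4286, 1.5714, -2.4286, -0.4286, 0.5714, 7.5714, -3.4286
Σ(x_t−x̄)(x_{t+2}−x̄) = (8.3265) + (-0.6735) + (-1.3878) + (-3.2449) + (-1.9592) = 1.0612
Denominator Σ(x_t−x̄)² = 89.7143
r_2 = 1.0612 / 89.7143 = 0.012

0.012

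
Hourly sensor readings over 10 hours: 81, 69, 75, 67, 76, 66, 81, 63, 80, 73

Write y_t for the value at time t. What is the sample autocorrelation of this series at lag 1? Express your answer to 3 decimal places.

-0.758

Mean ȳ = (81 + 69 + 75 + 67 + 76 + 66 + 81 + 63 + 80 + 73)/10 = 73.1000
Numerator Σ_{t=1}^{9}(y_t−ȳ)(y_{t+1}−ȳ) = -296.3100
Denominator Σ(y_t−ȳ)² = 390.9000
r_1 = -296.3100 / 390.9000 = -0.758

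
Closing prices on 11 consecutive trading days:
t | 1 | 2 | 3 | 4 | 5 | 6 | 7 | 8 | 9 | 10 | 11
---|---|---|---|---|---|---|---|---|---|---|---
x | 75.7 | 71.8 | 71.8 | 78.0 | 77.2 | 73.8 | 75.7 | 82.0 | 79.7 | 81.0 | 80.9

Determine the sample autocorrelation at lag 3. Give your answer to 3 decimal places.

Mean x̄ = (75.7 + 71.8 + 71.8 + 78.0 + 77.2 + 73.8 + 75.7 + 82.0 + 79.7 + 81.0 + 80.9)/11 = 77.0545
Numerator Σ_{t=1}^{8}(x_t−x̄)(x_{t+3}−x̄) = 19.5583
Denominator Σ(x_t−x̄)² = 132.2073
r_3 = 19.5583 / 132.2073 = 0.148

0.148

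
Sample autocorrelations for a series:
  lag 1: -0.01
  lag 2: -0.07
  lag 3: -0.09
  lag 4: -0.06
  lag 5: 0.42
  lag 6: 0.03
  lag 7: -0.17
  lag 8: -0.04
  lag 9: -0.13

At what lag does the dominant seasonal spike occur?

The largest autocorrelation is r_5 = 0.42; the remaining lags stay at or below 0.03.
The dominant spike at lag 5 indicates a seasonal period of 5.

5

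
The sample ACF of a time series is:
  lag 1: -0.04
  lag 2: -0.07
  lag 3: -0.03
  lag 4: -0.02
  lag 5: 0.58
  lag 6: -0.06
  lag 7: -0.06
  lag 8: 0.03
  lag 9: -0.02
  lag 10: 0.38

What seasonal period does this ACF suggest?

The largest autocorrelation is r_5 = 0.58, with a weaker echo at lag 10 (0.38); the remaining lags stay at or below 0.03.
The dominant spike at lag 5 indicates a seasonal period of 5.

5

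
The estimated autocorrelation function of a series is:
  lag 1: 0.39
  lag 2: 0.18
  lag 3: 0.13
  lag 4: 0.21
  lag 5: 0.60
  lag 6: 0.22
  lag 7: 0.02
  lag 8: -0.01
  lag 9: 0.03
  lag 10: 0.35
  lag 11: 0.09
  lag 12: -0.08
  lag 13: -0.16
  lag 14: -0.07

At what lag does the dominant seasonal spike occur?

The largest autocorrelation is r_5 = 0.60; the remaining lags stay at or below 0.39. The elevated value at lag 1 (0.39), dropping to 0.18 at lag 2, reflects decaying short-term dependence rather than seasonality.
The dominant spike at lag 5 indicates a seasonal period of 5.

5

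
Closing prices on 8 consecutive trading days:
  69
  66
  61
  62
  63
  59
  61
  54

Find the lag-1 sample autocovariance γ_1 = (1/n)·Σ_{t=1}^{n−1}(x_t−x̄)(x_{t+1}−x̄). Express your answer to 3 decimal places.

Mean x̄ = (69 + 66 + 61 + 62 + 63 + 59 + 61 + 54)/8 = 61.8750
Σ_{t=1}^{7}(x_t−x̄)(x_{t+1}−x̄) = 31.9844
γ_1 = 31.9844 / 8 = 3.998

3.998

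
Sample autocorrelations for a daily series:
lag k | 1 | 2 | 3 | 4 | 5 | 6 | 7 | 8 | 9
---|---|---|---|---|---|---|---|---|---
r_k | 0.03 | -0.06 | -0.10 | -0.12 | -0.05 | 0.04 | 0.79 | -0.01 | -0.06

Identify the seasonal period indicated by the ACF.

The largest autocorrelation is r_7 = 0.79; the remaining lags stay at or below 0.04.
The dominant spike at lag 7 indicates a seasonal period of 7.

7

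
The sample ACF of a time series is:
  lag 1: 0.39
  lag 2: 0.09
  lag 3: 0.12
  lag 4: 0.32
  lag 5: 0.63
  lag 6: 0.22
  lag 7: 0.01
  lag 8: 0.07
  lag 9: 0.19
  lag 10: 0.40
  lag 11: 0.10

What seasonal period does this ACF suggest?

5

The largest autocorrelation is r_5 = 0.63, with a weaker echo at lag 10 (0.40); the remaining lags stay at or below 0.39. The elevated value at lag 1 (0.39), dropping to 0.09 at lag 2, reflects decaying short-term dependence rather than seasonality.
The dominant spike at lag 5 indicates a seasonal period of 5.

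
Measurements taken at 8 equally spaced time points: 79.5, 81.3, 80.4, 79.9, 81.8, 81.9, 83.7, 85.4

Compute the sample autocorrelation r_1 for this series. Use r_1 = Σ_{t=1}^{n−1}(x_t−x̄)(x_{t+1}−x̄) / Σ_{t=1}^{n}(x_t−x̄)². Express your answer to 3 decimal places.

0.413

Mean x̄ = (79.5 + 81.3 + 80.4 + 79.9 + 81.8 + 81.9 + 83.7 + 85.4)/8 = 81.7375
Deviations from mean: -2.2375, -0.4375, -1.3375, -1.8375, 0.0625, 0.1625, 1.9625, 3.6625
Σ(x_t−x̄)(x_{t+1}−x̄) = (0.9789) + (0.5852) + (2.4577) + (-0.1148) + (0.0102) + (0.3189) + (7.1877) = 11.4236
Denominator Σ(x_t−x̄)² = 27.6588
r_1 = 11.4236 / 27.6588 = 0.413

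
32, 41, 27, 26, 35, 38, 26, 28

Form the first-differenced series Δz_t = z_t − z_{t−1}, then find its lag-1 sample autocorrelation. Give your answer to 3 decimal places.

-0.317

First differences Δz: 9, -14, -1, 9, 3, -12, 2
Mean of differences = -0.5714
Numerator Σ(Δz_t−Δz̄)(Δz_{t+1}−Δz̄) = -162.8980
Denominator Σ(Δz_t−Δz̄)² = 513.7143
r_1(Δz) = -162.8980 / 513.7143 = -0.317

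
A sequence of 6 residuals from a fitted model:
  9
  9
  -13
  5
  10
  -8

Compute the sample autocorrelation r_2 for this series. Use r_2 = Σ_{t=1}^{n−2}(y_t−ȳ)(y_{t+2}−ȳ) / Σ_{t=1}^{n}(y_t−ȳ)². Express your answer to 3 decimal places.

Mean ȳ = (9 + 9 − 13 + 5 + 10 − 8)/6 = 2.0000
Σ(y_t−ȳ)(y_{t+2}−ȳ) = (-105.0000) + (21.0000) + (-120.0000) + (-30.0000) = -234.0000
Denominator Σ(y_t−ȳ)² = 496.0000
r_2 = -234.0000 / 496.0000 = -0.472

-0.472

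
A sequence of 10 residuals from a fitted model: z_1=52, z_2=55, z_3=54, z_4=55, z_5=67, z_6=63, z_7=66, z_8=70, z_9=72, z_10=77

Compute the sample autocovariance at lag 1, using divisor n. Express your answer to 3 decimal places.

41.019

Mean z̄ = (52 + 55 + 54 + 55 + 67 + 63 + 66 + 70 + 72 + 77)/10 = 63.1000
Σ_{t=1}^{9}(z_t−z̄)(z_{t+1}−z̄) = 410.1900
γ_1 = 410.1900 / 10 = 41.019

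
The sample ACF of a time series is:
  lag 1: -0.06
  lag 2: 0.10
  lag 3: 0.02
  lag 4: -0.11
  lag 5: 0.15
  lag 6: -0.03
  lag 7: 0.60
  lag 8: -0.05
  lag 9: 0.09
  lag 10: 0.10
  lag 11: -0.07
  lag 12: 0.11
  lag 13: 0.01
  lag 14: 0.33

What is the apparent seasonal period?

The largest autocorrelation is r_7 = 0.60, with a weaker echo at lag 14 (0.33); the remaining lags stay at or below 0.15.
The dominant spike at lag 7 indicates a seasonal period of 7.

7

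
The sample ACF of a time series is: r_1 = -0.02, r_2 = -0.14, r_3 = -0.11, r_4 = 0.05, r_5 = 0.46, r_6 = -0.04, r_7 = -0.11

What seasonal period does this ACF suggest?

The largest autocorrelation is r_5 = 0.46; the remaining lags stay at or below 0.05.
The dominant spike at lag 5 indicates a seasonal period of 5.

5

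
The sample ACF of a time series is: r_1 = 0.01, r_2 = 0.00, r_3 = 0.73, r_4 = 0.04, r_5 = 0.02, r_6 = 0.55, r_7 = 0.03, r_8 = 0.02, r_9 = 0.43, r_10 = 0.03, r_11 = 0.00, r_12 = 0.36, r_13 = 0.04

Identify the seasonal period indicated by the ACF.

3

The largest autocorrelation is r_3 = 0.73, with weaker echoes at lags 6 (0.55), 9 (0.43) and 12 (0.36); the remaining lags stay at or below 0.04.
The dominant spike at lag 3 indicates a seasonal period of 3.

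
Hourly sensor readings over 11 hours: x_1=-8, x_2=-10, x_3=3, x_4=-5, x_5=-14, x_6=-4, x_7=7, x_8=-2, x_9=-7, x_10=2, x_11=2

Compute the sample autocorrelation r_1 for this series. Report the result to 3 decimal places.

0.035

Mean x̄ = (-8 − 10 + 3 − 5 − 14 − 4 + 7 − 2 − 7 + 2 + 2)/11 = -3.2727
Numerator Σ_{t=1}^{10}(x_t−x̄)(x_{t+1}−x̄) = 14.1074
Denominator Σ(x_t−x̄)² = 402.1818
r_1 = 14.1074 / 402.1818 = 0.035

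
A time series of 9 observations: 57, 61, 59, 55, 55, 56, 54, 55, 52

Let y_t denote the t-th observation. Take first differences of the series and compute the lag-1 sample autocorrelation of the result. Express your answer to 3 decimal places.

-0.233

First differences Δy: 4, -2, -4, 0, 1, -2, 1, -3
Mean of differences = -0.6250
Numerator Σ(Δy_t−Δȳ)(Δy_{t+1}−Δȳ) = -11.1406
Denominator Σ(Δy_t−Δȳ)² = 47.8750
r_1(Δy) = -11.1406 / 47.8750 = -0.233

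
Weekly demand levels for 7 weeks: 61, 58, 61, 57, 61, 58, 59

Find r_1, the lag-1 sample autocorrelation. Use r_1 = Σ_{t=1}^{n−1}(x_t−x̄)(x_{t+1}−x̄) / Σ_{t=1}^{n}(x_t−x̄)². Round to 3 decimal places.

-0.808

Mean x̄ = (61 + 58 + 61 + 57 + 61 + 58 + 59)/7 = 59.2857
Σ(x_t−x̄)(x_{t+1}−x̄) = (-2.2041) + (-2.2041) + (-3.9184) + (-3.9184) + (-2.2041) + (0.3673) = -14.0816
Denominator Σ(x_t−x̄)² = 17.4286
r_1 = -14.0816 / 17.4286 = -0.808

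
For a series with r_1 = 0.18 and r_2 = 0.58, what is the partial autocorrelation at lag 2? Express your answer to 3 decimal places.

φ_{22} = (r_2 − r_1²) / (1 − r_1²)
r_1² = (0.18)² = 0.0324
Numerator = 0.58 − 0.0324 = 0.5476; denominator = 1 − 0.0324 = 0.9676
φ_{22} = 0.5476 / 0.9676 = 0.566

0.566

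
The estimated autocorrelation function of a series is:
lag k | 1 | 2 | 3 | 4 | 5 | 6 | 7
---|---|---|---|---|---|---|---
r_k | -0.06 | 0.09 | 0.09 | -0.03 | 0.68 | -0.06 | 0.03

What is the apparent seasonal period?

The largest autocorrelation is r_5 = 0.68; the remaining lags stay at or below 0.09.
The dominant spike at lag 5 indicates a seasonal period of 5.

5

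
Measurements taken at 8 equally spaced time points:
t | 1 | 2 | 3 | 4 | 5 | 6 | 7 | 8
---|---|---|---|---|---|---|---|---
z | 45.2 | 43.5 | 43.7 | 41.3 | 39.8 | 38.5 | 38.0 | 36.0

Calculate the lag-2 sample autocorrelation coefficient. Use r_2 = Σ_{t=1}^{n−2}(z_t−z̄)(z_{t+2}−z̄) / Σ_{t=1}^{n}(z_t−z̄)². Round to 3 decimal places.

Mean z̄ = (45.2 + 43.5 + 43.7 + 41.3 + 39.8 + 38.5 + 38.0 + 36.0)/8 = 40.7500
Deviations from mean: 4.4500, 2.7500, 2.9500, 0.5500, -0.9500, -2.2500, -2.7500, -4.7500
Numerator Σ_{t=1}^{6}(z_t−z̄)(z_{t+2}−z̄) = 23.9000
Denominator Σ(z_t−z̄)² = 72.4600
r_2 = 23.9000 / 72.4600 = 0.330

0.330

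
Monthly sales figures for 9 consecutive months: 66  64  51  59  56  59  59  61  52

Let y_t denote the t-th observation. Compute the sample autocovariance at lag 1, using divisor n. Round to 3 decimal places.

Mean ȳ = (66 + 64 + 51 + 59 + 56 + 59 + 59 + 61 + 52)/9 = 58.5556
Σ_{t=1}^{8}(y_t−ȳ)(y_{t+1}−ȳ) = -20.9753
γ_1 = -20.9753 / 9 = -2.331

-2.331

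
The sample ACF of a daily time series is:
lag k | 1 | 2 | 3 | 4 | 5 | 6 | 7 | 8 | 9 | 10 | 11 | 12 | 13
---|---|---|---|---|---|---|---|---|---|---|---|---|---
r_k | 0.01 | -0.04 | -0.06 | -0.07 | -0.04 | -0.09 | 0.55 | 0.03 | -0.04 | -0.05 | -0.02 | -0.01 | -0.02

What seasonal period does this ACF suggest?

7

The largest autocorrelation is r_7 = 0.55; the remaining lags stay at or below 0.03.
The dominant spike at lag 7 indicates a seasonal period of 7.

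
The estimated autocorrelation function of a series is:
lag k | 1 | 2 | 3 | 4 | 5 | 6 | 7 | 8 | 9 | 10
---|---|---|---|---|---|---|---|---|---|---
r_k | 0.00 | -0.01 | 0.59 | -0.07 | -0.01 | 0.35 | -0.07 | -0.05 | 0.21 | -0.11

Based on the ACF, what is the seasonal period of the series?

The largest autocorrelation is r_3 = 0.59, with weaker echoes at lags 6 (0.35) and 9 (0.21); the remaining lags stay at or below 0.00.
The dominant spike at lag 3 indicates a seasonal period of 3.

3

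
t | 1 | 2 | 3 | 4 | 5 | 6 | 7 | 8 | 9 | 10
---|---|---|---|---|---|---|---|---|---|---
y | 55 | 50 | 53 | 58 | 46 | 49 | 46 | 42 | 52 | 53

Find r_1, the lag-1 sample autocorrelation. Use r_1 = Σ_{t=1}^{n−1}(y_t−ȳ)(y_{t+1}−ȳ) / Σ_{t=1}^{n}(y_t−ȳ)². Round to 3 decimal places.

0.114

Mean ȳ = (55 + 50 + 53 + 58 + 46 + 49 + 46 + 42 + 52 + 53)/10 = 50.4000
Numerator Σ_{t=1}^{9}(y_t−ȳ)(y_{t+1}−ȳ) = 23.4400
Denominator Σ(y_t−ȳ)² = 206.4000
r_1 = 23.4400 / 206.4000 = 0.114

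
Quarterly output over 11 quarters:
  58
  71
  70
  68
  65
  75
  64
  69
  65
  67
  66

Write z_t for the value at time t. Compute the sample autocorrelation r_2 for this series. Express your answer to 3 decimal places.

0.043

Mean z̄ = (58 + 71 + 70 + 68 + 65 + 75 + 64 + 69 + 65 + 67 + 66)/11 = 67.0909
Numerator Σ_{t=1}^{9}(z_t−z̄)(z_{t+2}−z̄) = 8.3471
Denominator Σ(z_t−z̄)² = 192.9091
r_2 = 8.3471 / 192.9091 = 0.043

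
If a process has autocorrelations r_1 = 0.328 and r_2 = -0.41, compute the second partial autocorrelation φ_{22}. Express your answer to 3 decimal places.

-0.580

φ_{22} = (r_2 − r_1²) / (1 − r_1²)
r_1² = (0.328)² = 0.107584
Numerator = -0.41 − 0.1076 = -0.5176; denominator = 1 − 0.1076 = 0.8924
φ_{22} = -0.5176 / 0.8924 = -0.580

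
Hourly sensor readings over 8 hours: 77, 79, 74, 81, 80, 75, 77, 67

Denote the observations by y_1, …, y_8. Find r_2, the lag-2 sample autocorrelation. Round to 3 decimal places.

Mean ȳ = (77 + 79 + 74 + 81 + 80 + 75 + 77 + 67)/8 = 76.2500
Numerator Σ_{t=1}^{6}(y_t−ȳ)(y_{t+2}−ȳ) = 11.3750
Denominator Σ(y_t−ȳ)² = 137.5000
r_2 = 11.3750 / 137.5000 = 0.083

0.083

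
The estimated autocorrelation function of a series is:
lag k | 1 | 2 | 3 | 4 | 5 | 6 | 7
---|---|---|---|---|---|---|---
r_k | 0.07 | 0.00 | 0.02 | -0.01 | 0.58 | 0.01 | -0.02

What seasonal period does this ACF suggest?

5

The largest autocorrelation is r_5 = 0.58; the remaining lags stay at or below 0.07.
The dominant spike at lag 5 indicates a seasonal period of 5.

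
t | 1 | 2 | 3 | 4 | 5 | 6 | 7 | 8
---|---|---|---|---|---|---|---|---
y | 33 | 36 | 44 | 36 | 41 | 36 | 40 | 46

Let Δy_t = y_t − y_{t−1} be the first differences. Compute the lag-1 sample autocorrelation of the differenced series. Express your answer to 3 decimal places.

-0.521

First differences Δy: 3, 8, -8, 5, -5, 4, 6
Mean of differences = 1.8571
Numerator Σ(Δy_t−Δȳ)(Δy_{t+1}−Δȳ) = -111.8776
Denominator Σ(Δy_t−Δȳ)² = 214.8571
r_1(Δy) = -111.8776 / 214.8571 = -0.521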